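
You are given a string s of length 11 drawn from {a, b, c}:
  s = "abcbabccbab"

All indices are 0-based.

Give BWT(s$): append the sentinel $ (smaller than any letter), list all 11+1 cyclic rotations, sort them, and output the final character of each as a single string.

rank  rotation      last
    0  $abcbabccbab  b
    1  ab$abcbabccb  b
    2  abcbabccbab$  $
    3  abccbab$abcb  b
    4  b$abcbabccba  a
    5  bab$abcbabcc  c
    6  babccbab$abc  c
    7  bcbabccbab$a  a
    8  bccbab$abcba  a
    9  cbab$abcbabc  c
   10  cbabccbab$ab  b
   11  ccbab$abcbab  b

bb$baccaacbb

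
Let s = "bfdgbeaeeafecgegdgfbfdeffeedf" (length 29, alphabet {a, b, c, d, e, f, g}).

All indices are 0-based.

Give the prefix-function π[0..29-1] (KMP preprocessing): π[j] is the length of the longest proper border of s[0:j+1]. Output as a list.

π[0] = 0
j=1 s[j]='f': π[1]=0 (border '')
j=2 s[j]='d': π[2]=0 (border '')
j=3 s[j]='g': π[3]=0 (border '')
j=4 s[j]='b': π[4]=1 (border 'b')
j=5 s[j]='e': k: 1→0; π[5]=0 (border '')
j=6 s[j]='a': π[6]=0 (border '')
j=7 s[j]='e': π[7]=0 (border '')
j=8 s[j]='e': π[8]=0 (border '')
j=9 s[j]='a': π[9]=0 (border '')
j=10 s[j]='f': π[10]=0 (border '')
j=11 s[j]='e': π[11]=0 (border '')
j=12 s[j]='c': π[12]=0 (border '')
j=13 s[j]='g': π[13]=0 (border '')
j=14 s[j]='e': π[14]=0 (border '')
j=15 s[j]='g': π[15]=0 (border '')
j=16 s[j]='d': π[16]=0 (border '')
j=17 s[j]='g': π[17]=0 (border '')
j=18 s[j]='f': π[18]=0 (border '')
j=19 s[j]='b': π[19]=1 (border 'b')
j=20 s[j]='f': π[20]=2 (border 'bf')
j=21 s[j]='d': π[21]=3 (border 'bfd')
j=22 s[j]='e': k: 3→0; π[22]=0 (border '')
j=23 s[j]='f': π[23]=0 (border '')
j=24 s[j]='f': π[24]=0 (border '')
j=25 s[j]='e': π[25]=0 (border '')
j=26 s[j]='e': π[26]=0 (border '')
j=27 s[j]='d': π[27]=0 (border '')
j=28 s[j]='f': π[28]=0 (border '')

[0, 0, 0, 0, 1, 0, 0, 0, 0, 0, 0, 0, 0, 0, 0, 0, 0, 0, 0, 1, 2, 3, 0, 0, 0, 0, 0, 0, 0]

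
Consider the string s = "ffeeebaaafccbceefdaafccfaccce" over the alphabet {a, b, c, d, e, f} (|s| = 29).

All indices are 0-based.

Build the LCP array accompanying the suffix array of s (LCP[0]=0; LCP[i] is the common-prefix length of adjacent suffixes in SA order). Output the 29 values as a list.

rank | idx | suffix
   0 |   6 | aaafccbceefdaafccfaccce
   1 |   7 | aafccbceefdaafccfaccce
   2 |  18 | aafccfaccce
   3 |  24 | accce
   4 |   8 | afccbceefdaafccfaccce
   5 |  19 | afccfaccce
   6 |   5 | baaafccbceefdaafccfaccce
   7 |  12 | bceefdaafccfaccce
   8 |  11 | cbceefdaafccfaccce
   9 |  10 | ccbceefdaafccfaccce
  10 |  25 | ccce
  11 |  26 | cce
  12 |  21 | ccfaccce
  13 |  27 | ce
  14 |  13 | ceefdaafccfaccce
  15 |  22 | cfaccce
  16 |  17 | daafccfaccce
  17 |  28 | e
  18 |   4 | ebaaafccbceefdaafccfaccce
  19 |   3 | eebaaafccbceefdaafccfaccce
  20 |   2 | eeebaaafccbceefdaafccfaccce
  21 |  14 | eefdaafccfaccce
  22 |  15 | efdaafccfaccce
  23 |  23 | faccce
  24 |   9 | fccbceefdaafccfaccce
  25 |  20 | fccfaccce
  26 |  16 | fdaafccfaccce
  27 |   1 | feeebaaafccbceefdaafccfaccce
  28 |   0 | ffeeebaaafccbceefdaafccfaccce

SA = [6, 7, 18, 24, 8, 19, 5, 12, 11, 10, 25, 26, 21, 27, 13, 22, 17, 28, 4, 3, 2, 14, 15, 23, 9, 20, 16, 1, 0]
[i] adj suffixes → lcp
  [1] 6/7 → 2 ('aa')
  [2] 7/18 → 5 ('aafcc')
  [3] 18/24 → 1 ('a')
  [4] 24/8 → 1 ('a')
  [5] 8/19 → 4 ('afcc')
  [6] 19/5 → 0 ('')
  [7] 5/12 → 1 ('b')
  [8] 12/11 → 0 ('')
  [9] 11/10 → 1 ('c')
  [10] 10/25 → 2 ('cc')
  [11] 25/26 → 2 ('cc')
  [12] 26/21 → 2 ('cc')
  [13] 21/27 → 1 ('c')
  [14] 27/13 → 2 ('ce')
  [15] 13/22 → 1 ('c')
  [16] 22/17 → 0 ('')
  [17] 17/28 → 0 ('')
  [18] 28/4 → 1 ('e')
  [19] 4/3 → 1 ('e')
  [20] 3/2 → 2 ('ee')
  [21] 2/14 → 2 ('ee')
  [22] 14/15 → 1 ('e')
  [23] 15/23 → 0 ('')
  [24] 23/9 → 1 ('f')
  [25] 9/20 → 3 ('fcc')
  [26] 20/16 → 1 ('f')
  [27] 16/1 → 1 ('f')
  [28] 1/0 → 1 ('f')

[0, 2, 5, 1, 1, 4, 0, 1, 0, 1, 2, 2, 2, 1, 2, 1, 0, 0, 1, 1, 2, 2, 1, 0, 1, 3, 1, 1, 1]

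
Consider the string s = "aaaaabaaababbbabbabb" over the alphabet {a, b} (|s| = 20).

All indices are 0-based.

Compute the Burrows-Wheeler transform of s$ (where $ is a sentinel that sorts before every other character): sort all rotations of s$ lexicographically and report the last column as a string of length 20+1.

rank  rotation               last
    0  $aaaaabaaababbbabbabb  b
    1  aaaaabaaababbbabbabb$  $
    2  aaaabaaababbbabbabb$a  a
    3  aaabaaababbbabbabb$aa  a
    4  aaababbbabbabb$aaaaab  b
    5  aabaaababbbabbabb$aaa  a
    6  aababbbabbabb$aaaaaba  a
    7  abaaababbbabbabb$aaaa  a
    8  ababbbabbabb$aaaaabaa  a
    9  abb$aaaaabaaababbbabb  b
   10  abbabb$aaaaabaaababbb  b
   11  abbbabbabb$aaaaabaaab  b
   12  b$aaaaabaaababbbabbab  b
   13  baaababbbabbabb$aaaaa  a
   14  babb$aaaaabaaababbbab  b
   15  babbabb$aaaaabaaababb  b
   16  babbbabbabb$aaaaabaaa  a
   17  bb$aaaaabaaababbbabba  a
   18  bbabb$aaaaabaaababbba  a
   19  bbabbabb$aaaaabaaabab  b
   20  bbbabbabb$aaaaabaaaba  a

b$aabaaaabbbbabbaaaba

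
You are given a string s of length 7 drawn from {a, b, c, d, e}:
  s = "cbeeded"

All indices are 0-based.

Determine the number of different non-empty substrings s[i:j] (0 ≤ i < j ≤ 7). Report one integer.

24

rank | idx | suffix
   0 |   1 | beeded
   1 |   0 | cbeeded
   2 |   6 | d
   3 |   4 | ded
   4 |   5 | ed
   5 |   3 | eded
   6 |   2 | eeded

SA = [1, 0, 6, 4, 5, 3, 2]
i: (SA[i-1],SA[i]) lcp shared
  1: (1,0) 0 ''
  2: (0,6) 0 ''
  3: (6,4) 1 'd'
  4: (4,5) 0 ''
  5: (5,3) 2 'ed'
  6: (3,2) 1 'e'

n(n+1)/2 = 7·8/2 = 28
Σ LCP = 0 + 0 + 0 + 1 + 0 + 2 + 1 = 4
distinct = 28 − 4 = 24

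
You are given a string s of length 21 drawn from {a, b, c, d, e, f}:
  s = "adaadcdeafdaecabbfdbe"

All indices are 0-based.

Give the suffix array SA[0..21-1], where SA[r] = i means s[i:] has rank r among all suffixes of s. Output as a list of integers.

rank | idx | suffix
   0 |   2 | aadcdeafdaecabbfdbe
   1 |  14 | abbfdbe
   2 |   0 | adaadcdeafdaecabbfdbe
   3 |   3 | adcdeafdaecabbfdbe
   4 |  11 | aecabbfdbe
   5 |   8 | afdaecabbfdbe
   6 |  15 | bbfdbe
   7 |  19 | be
   8 |  16 | bfdbe
   9 |  13 | cabbfdbe
  10 |   5 | cdeafdaecabbfdbe
  11 |   1 | daadcdeafdaecabbfdbe
  12 |  10 | daecabbfdbe
  13 |  18 | dbe
  14 |   4 | dcdeafdaecabbfdbe
  15 |   6 | deafdaecabbfdbe
  16 |  20 | e
  17 |   7 | eafdaecabbfdbe
  18 |  12 | ecabbfdbe
  19 |   9 | fdaecabbfdbe
  20 |  17 | fdbe

[2, 14, 0, 3, 11, 8, 15, 19, 16, 13, 5, 1, 10, 18, 4, 6, 20, 7, 12, 9, 17]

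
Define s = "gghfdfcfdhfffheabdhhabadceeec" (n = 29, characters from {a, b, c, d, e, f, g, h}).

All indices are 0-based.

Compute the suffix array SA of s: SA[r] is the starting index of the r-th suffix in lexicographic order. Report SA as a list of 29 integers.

sorted suffixes:
  #0 SA[0]=20  'abadceeec'
  #1 SA[1]=15  'abdhhabadceeec'
  #2 SA[2]=22  'adceeec'
  #3 SA[3]=21  'badceeec'
  #4 SA[4]=16  'bdhhabadceeec'
  #5 SA[5]=28  'c'
  #6 SA[6]=24  'ceeec'
  #7 SA[7]=6  'cfdhfffheabdhhabadceeec'
  #8 SA[8]=23  'dceeec'
  #9 SA[9]=4  'dfcfdhfffheabdhhabadceeec'
  #10 SA[10]=8  'dhfffheabdhhabadceeec'
  #11 SA[11]=17  'dhhabadceeec'
  #12 SA[12]=14  'eabdhhabadceeec'
  #13 SA[13]=27  'ec'
  #14 SA[14]=26  'eec'
  #15 SA[15]=25  'eeec'
  #16 SA[16]=5  'fcfdhfffheabdhhabadceeec'
  #17 SA[17]=3  'fdfcfdhfffheabdhhabadceeec'
  #18 SA[18]=7  'fdhfffheabdhhabadceeec'
  #19 SA[19]=10  'fffheabdhhabadceeec'
  #20 SA[20]=11  'ffheabdhhabadceeec'
  #21 SA[21]=12  'fheabdhhabadceeec'
  #22 SA[22]=0  'gghfdfcfdhfffheabdhhabadceeec'
  #23 SA[23]=1  'ghfdfcfdhfffheabdhhabadceeec'
  #24 SA[24]=19  'habadceeec'
  #25 SA[25]=13  'heabdhhabadceeec'
  #26 SA[26]=2  'hfdfcfdhfffheabdhhabadceeec'
  #27 SA[27]=9  'hfffheabdhhabadceeec'
  #28 SA[28]=18  'hhabadceeec'

[20, 15, 22, 21, 16, 28, 24, 6, 23, 4, 8, 17, 14, 27, 26, 25, 5, 3, 7, 10, 11, 12, 0, 1, 19, 13, 2, 9, 18]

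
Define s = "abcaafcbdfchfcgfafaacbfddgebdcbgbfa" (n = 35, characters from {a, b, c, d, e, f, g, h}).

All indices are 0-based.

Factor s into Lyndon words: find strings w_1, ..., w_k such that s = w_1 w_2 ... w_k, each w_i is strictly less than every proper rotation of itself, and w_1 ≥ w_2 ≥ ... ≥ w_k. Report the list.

["abc", "aafcbdfchfcgfaf", "aacbfddgebdcbgbf", "a"]

emit factor 1: 'abc' (i=0, period=3)
emit factor 2: 'aafcbdfchfcgfaf' (i=3, period=15)
emit factor 3: 'aacbfddgebdcbgbf' (i=18, period=16)
emit factor 4: 'a' (i=34, period=1)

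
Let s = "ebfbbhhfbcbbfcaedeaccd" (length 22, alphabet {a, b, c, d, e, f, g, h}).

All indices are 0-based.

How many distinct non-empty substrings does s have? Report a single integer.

235

rank→(start, suffix):
  0 → (18, 'accd')
  1 → (14, 'aedeaccd')
  2 → (10, 'bbfcaedeaccd')
  3 → (3, 'bbhhfbcbbfcaedeaccd')
  4 → (8, 'bcbbfcaedeaccd')
  5 → (1, 'bfbbhhfbcbbfcaedeaccd')
  6 → (11, 'bfcaedeaccd')
  7 → (4, 'bhhfbcbbfcaedeaccd')
  8 → (13, 'caedeaccd')
  9 → (9, 'cbbfcaedeaccd')
  10 → (19, 'ccd')
  11 → (20, 'cd')
  12 → (21, 'd')
  13 → (16, 'deaccd')
  14 → (17, 'eaccd')
  15 → (0, 'ebfbbhhfbcbbfcaedeaccd')
  16 → (15, 'edeaccd')
  17 → (2, 'fbbhhfbcbbfcaedeaccd')
  18 → (7, 'fbcbbfcaedeaccd')
  19 → (12, 'fcaedeaccd')
  20 → (6, 'hfbcbbfcaedeaccd')
  21 → (5, 'hhfbcbbfcaedeaccd')

SA = [18, 14, 10, 3, 8, 1, 11, 4, 13, 9, 19, 20, 21, 16, 17, 0, 15, 2, 7, 12, 6, 5]
rank  pair      lcp
   1  s[18:],s[14:]  1  'a'
   2  s[14:],s[10:]  0  ''
   3  s[10:],s[3:]  2  'bb'
   4  s[3:],s[8:]  1  'b'
   5  s[8:],s[1:]  1  'b'
   6  s[1:],s[11:]  2  'bf'
   7  s[11:],s[4:]  1  'b'
   8  s[4:],s[13:]  0  ''
   9  s[13:],s[9:]  1  'c'
  10  s[9:],s[19:]  1  'c'
  11  s[19:],s[20:]  1  'c'
  12  s[20:],s[21:]  0  ''
  13  s[21:],s[16:]  1  'd'
  14  s[16:],s[17:]  0  ''
  15  s[17:],s[0:]  1  'e'
  16  s[0:],s[15:]  1  'e'
  17  s[15:],s[2:]  0  ''
  18  s[2:],s[7:]  2  'fb'
  19  s[7:],s[12:]  1  'f'
  20  s[12:],s[6:]  0  ''
  21  s[6:],s[5:]  1  'h'

n(n+1)/2 = 22·23/2 = 253
Σ LCP = 0 + 1 + 0 + 2 + 1 + 1 + 2 + 1 + 0 + 1 + 1 + 1 + 0 + 1 + 0 + 1 + 1 + 0 + 2 + 1 + 0 + 1 = 18
distinct = 253 − 18 = 235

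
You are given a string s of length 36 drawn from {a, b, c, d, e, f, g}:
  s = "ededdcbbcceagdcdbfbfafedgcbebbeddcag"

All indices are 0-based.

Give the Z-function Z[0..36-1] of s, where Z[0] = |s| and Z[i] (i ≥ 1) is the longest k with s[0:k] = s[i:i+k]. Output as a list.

Z[0]=36
i=1: outside box; Z[1]=0
i=2: outside box; Z[2]=2 extend→box=[2,4)
i=3: min(r-i=1, Z[1]=0)=0; Z[3]=0
i=4: outside box; Z[4]=0
i=5: outside box; Z[5]=0
i=6: outside box; Z[6]=0
i=7: outside box; Z[7]=0
i=8: outside box; Z[8]=0
i=9: outside box; Z[9]=0
i=10: outside box; Z[10]=1 extend→box=[10,11)
i=11: outside box; Z[11]=0
i=12: outside box; Z[12]=0
i=13: outside box; Z[13]=0
i=14: outside box; Z[14]=0
i=15: outside box; Z[15]=0
i=16: outside box; Z[16]=0
i=17: outside box; Z[17]=0
i=18: outside box; Z[18]=0
i=19: outside box; Z[19]=0
i=20: outside box; Z[20]=0
i=21: outside box; Z[21]=0
i=22: outside box; Z[22]=2 extend→box=[22,24)
i=23: min(r-i=1, Z[1]=0)=0; Z[23]=0
i=24: outside box; Z[24]=0
i=25: outside box; Z[25]=0
i=26: outside box; Z[26]=0
i=27: outside box; Z[27]=1 extend→box=[27,28)
i=28: outside box; Z[28]=0
i=29: outside box; Z[29]=0
i=30: outside box; Z[30]=2 extend→box=[30,32)
i=31: min(r-i=1, Z[1]=0)=0; Z[31]=0
i=32: outside box; Z[32]=0
i=33: outside box; Z[33]=0
i=34: outside box; Z[34]=0
i=35: outside box; Z[35]=0

[36, 0, 2, 0, 0, 0, 0, 0, 0, 0, 1, 0, 0, 0, 0, 0, 0, 0, 0, 0, 0, 0, 2, 0, 0, 0, 0, 1, 0, 0, 2, 0, 0, 0, 0, 0]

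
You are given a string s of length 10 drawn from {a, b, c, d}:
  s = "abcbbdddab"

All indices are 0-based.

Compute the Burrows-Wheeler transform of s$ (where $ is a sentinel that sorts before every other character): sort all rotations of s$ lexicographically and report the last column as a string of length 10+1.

rank  rotation     last
    0  $abcbbdddab  b
    1  ab$abcbbddd  d
    2  abcbbdddab$  $
    3  b$abcbbddda  a
    4  bbdddab$abc  c
    5  bcbbdddab$a  a
    6  bdddab$abcb  b
    7  cbbdddab$ab  b
    8  dab$abcbbdd  d
    9  ddab$abcbbd  d
   10  dddab$abcbb  b

bd$acabbddb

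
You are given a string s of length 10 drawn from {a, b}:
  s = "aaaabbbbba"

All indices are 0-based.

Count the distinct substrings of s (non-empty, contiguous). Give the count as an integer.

38

rank | idx | suffix
   0 |   9 | a
   1 |   0 | aaaabbbbba
   2 |   1 | aaabbbbba
   3 |   2 | aabbbbba
   4 |   3 | abbbbba
   5 |   8 | ba
   6 |   7 | bba
   7 |   6 | bbba
   8 |   5 | bbbba
   9 |   4 | bbbbba

SA = [9, 0, 1, 2, 3, 8, 7, 6, 5, 4]
rank  pair      lcp
   1  s[9:],s[0:]  1  'a'
   2  s[0:],s[1:]  3  'aaa'
   3  s[1:],s[2:]  2  'aa'
   4  s[2:],s[3:]  1  'a'
   5  s[3:],s[8:]  0  ''
   6  s[8:],s[7:]  1  'b'
   7  s[7:],s[6:]  2  'bb'
   8  s[6:],s[5:]  3  'bbb'
   9  s[5:],s[4:]  4  'bbbb'

n(n+1)/2 = 10·11/2 = 55
Σ LCP = 0 + 1 + 3 + 2 + 1 + 0 + 1 + 2 + 3 + 4 = 17
distinct = 55 − 17 = 38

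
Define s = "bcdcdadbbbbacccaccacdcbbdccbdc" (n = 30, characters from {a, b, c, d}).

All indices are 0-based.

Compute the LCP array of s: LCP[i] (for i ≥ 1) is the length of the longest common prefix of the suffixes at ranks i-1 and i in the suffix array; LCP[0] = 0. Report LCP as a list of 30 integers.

sorted suffixes:
  #0 SA[0]=15  'accacdcbbdccbdc'
  #1 SA[1]=11  'acccaccacdcbbdccbdc'
  #2 SA[2]=18  'acdcbbdccbdc'
  #3 SA[3]=5  'adbbbbacccaccacdcbbdccbdc'
  #4 SA[4]=10  'bacccaccacdcbbdccbdc'
  #5 SA[5]=9  'bbacccaccacdcbbdccbdc'
  #6 SA[6]=8  'bbbacccaccacdcbbdccbdc'
  #7 SA[7]=7  'bbbbacccaccacdcbbdccbdc'
  #8 SA[8]=22  'bbdccbdc'
  #9 SA[9]=0  'bcdcdadbbbbacccaccacdcbbdccbdc'
  #10 SA[10]=27  'bdc'
  #11 SA[11]=23  'bdccbdc'
  #12 SA[12]=29  'c'
  #13 SA[13]=14  'caccacdcbbdccbdc'
  #14 SA[14]=17  'cacdcbbdccbdc'
  #15 SA[15]=21  'cbbdccbdc'
  #16 SA[16]=26  'cbdc'
  #17 SA[17]=13  'ccaccacdcbbdccbdc'
  #18 SA[18]=16  'ccacdcbbdccbdc'
  #19 SA[19]=25  'ccbdc'
  #20 SA[20]=12  'cccaccacdcbbdccbdc'
  #21 SA[21]=3  'cdadbbbbacccaccacdcbbdccbdc'
  #22 SA[22]=19  'cdcbbdccbdc'
  #23 SA[23]=1  'cdcdadbbbbacccaccacdcbbdccbdc'
  #24 SA[24]=4  'dadbbbbacccaccacdcbbdccbdc'
  #25 SA[25]=6  'dbbbbacccaccacdcbbdccbdc'
  #26 SA[26]=28  'dc'
  #27 SA[27]=20  'dcbbdccbdc'
  #28 SA[28]=24  'dccbdc'
  #29 SA[29]=2  'dcdadbbbbacccaccacdcbbdccbdc'

SA = [15, 11, 18, 5, 10, 9, 8, 7, 22, 0, 27, 23, 29, 14, 17, 21, 26, 13, 16, 25, 12, 3, 19, 1, 4, 6, 28, 20, 24, 2]
[i] adj suffixes → lcp
  [1] 15/11 → 3 ('acc')
  [2] 11/18 → 2 ('ac')
  [3] 18/5 → 1 ('a')
  [4] 5/10 → 0 ('')
  [5] 10/9 → 1 ('b')
  [6] 9/8 → 2 ('bb')
  [7] 8/7 → 3 ('bbb')
  [8] 7/22 → 2 ('bb')
  [9] 22/0 → 1 ('b')
  [10] 0/27 → 1 ('b')
  [11] 27/23 → 3 ('bdc')
  [12] 23/29 → 0 ('')
  [13] 29/14 → 1 ('c')
  [14] 14/17 → 3 ('cac')
  [15] 17/21 → 1 ('c')
  [16] 21/26 → 2 ('cb')
  [17] 26/13 → 1 ('c')
  [18] 13/16 → 4 ('ccac')
  [19] 16/25 → 2 ('cc')
  [20] 25/12 → 2 ('cc')
  [21] 12/3 → 1 ('c')
  [22] 3/19 → 2 ('cd')
  [23] 19/1 → 3 ('cdc')
  [24] 1/4 → 0 ('')
  [25] 4/6 → 1 ('d')
  [26] 6/28 → 1 ('d')
  [27] 28/20 → 2 ('dc')
  [28] 20/24 → 2 ('dc')
  [29] 24/2 → 2 ('dc')

[0, 3, 2, 1, 0, 1, 2, 3, 2, 1, 1, 3, 0, 1, 3, 1, 2, 1, 4, 2, 2, 1, 2, 3, 0, 1, 1, 2, 2, 2]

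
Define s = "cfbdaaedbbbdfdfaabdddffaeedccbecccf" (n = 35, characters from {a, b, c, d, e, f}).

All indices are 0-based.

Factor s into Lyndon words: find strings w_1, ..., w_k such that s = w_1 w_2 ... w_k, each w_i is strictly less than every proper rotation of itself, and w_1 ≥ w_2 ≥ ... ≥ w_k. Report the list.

emit factor 1: 'cf' (i=0, period=2)
emit factor 2: 'bd' (i=2, period=2)
emit factor 3: 'aaedbbbdfdf' (i=4, period=11)
emit factor 4: 'aabdddffaeedccbecccf' (i=15, period=20)

["cf", "bd", "aaedbbbdfdf", "aabdddffaeedccbecccf"]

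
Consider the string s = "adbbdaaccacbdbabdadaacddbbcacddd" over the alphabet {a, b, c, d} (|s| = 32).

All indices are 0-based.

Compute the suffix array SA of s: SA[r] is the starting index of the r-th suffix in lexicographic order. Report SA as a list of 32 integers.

[5, 19, 14, 9, 6, 20, 27, 17, 0, 13, 24, 2, 25, 3, 15, 11, 8, 26, 10, 7, 21, 28, 31, 4, 18, 16, 12, 23, 1, 30, 22, 29]

rank→(start, suffix):
  0 → (5, 'aaccacbdbabdadaacddbbcacddd')
  1 → (19, 'aacddbbcacddd')
  2 → (14, 'abdadaacddbbcacddd')
  3 → (9, 'acbdbabdadaacddbbcacddd')
  4 → (6, 'accacbdbabdadaacddbbcacddd')
  5 → (20, 'acddbbcacddd')
  6 → (27, 'acddd')
  7 → (17, 'adaacddbbcacddd')
  8 → (0, 'adbbdaaccacbdbabdadaacddbbcacddd')
  9 → (13, 'babdadaacddbbcacddd')
  10 → (24, 'bbcacddd')
  11 → (2, 'bbdaaccacbdbabdadaacddbbcacddd')
  12 → (25, 'bcacddd')
  13 → (3, 'bdaaccacbdbabdadaacddbbcacddd')
  14 → (15, 'bdadaacddbbcacddd')
  15 → (11, 'bdbabdadaacddbbcacddd')
  16 → (8, 'cacbdbabdadaacddbbcacddd')
  17 → (26, 'cacddd')
  18 → (10, 'cbdbabdadaacddbbcacddd')
  19 → (7, 'ccacbdbabdadaacddbbcacddd')
  20 → (21, 'cddbbcacddd')
  21 → (28, 'cddd')
  22 → (31, 'd')
  23 → (4, 'daaccacbdbabdadaacddbbcacddd')
  24 → (18, 'daacddbbcacddd')
  25 → (16, 'dadaacddbbcacddd')
  26 → (12, 'dbabdadaacddbbcacddd')
  27 → (23, 'dbbcacddd')
  28 → (1, 'dbbdaaccacbdbabdadaacddbbcacddd')
  29 → (30, 'dd')
  30 → (22, 'ddbbcacddd')
  31 → (29, 'ddd')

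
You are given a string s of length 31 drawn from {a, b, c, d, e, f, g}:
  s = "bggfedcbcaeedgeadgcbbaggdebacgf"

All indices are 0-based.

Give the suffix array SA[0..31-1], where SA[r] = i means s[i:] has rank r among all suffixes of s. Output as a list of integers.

rank | idx | suffix
   0 |  27 | acgf
   1 |  15 | adgcbbaggdebacgf
   2 |   9 | aeedgeadgcbbaggdebacgf
   3 |  21 | aggdebacgf
   4 |  26 | bacgf
   5 |  20 | baggdebacgf
   6 |  19 | bbaggdebacgf
   7 |   7 | bcaeedgeadgcbbaggdebacgf
   8 |   0 | bggfedcbcaeedgeadgcbbaggdebacgf
   9 |   8 | caeedgeadgcbbaggdebacgf
  10 |  18 | cbbaggdebacgf
  11 |   6 | cbcaeedgeadgcbbaggdebacgf
  12 |  28 | cgf
  13 |   5 | dcbcaeedgeadgcbbaggdebacgf
  14 |  24 | debacgf
  15 |  16 | dgcbbaggdebacgf
  16 |  12 | dgeadgcbbaggdebacgf
  17 |  14 | eadgcbbaggdebacgf
  18 |  25 | ebacgf
  19 |   4 | edcbcaeedgeadgcbbaggdebacgf
  20 |  11 | edgeadgcbbaggdebacgf
  21 |  10 | eedgeadgcbbaggdebacgf
  22 |  30 | f
  23 |   3 | fedcbcaeedgeadgcbbaggdebacgf
  24 |  17 | gcbbaggdebacgf
  25 |  23 | gdebacgf
  26 |  13 | geadgcbbaggdebacgf
  27 |  29 | gf
  28 |   2 | gfedcbcaeedgeadgcbbaggdebacgf
  29 |  22 | ggdebacgf
  30 |   1 | ggfedcbcaeedgeadgcbbaggdebacgf

[27, 15, 9, 21, 26, 20, 19, 7, 0, 8, 18, 6, 28, 5, 24, 16, 12, 14, 25, 4, 11, 10, 30, 3, 17, 23, 13, 29, 2, 22, 1]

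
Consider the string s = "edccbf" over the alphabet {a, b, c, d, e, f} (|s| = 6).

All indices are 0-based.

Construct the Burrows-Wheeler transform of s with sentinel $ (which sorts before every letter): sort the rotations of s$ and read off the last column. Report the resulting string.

fccde$b

rank  rotation last
    0  $edccbf  f
    1  bf$edcc  c
    2  cbf$edc  c
    3  ccbf$ed  d
    4  dccbf$e  e
    5  edccbf$  $
    6  f$edccb  b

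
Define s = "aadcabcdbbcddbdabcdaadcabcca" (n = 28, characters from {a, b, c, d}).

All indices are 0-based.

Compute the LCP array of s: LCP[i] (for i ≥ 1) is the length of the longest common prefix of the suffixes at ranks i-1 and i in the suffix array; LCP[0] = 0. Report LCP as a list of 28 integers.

rank | idx | suffix
   0 |  27 | a
   1 |  19 | aadcabcca
   2 |   0 | aadcabcdbbcddbdabcdaadcabcca
   3 |  23 | abcca
   4 |  15 | abcdaadcabcca
   5 |   4 | abcdbbcddbdabcdaadcabcca
   6 |  20 | adcabcca
   7 |   1 | adcabcdbbcddbdabcdaadcabcca
   8 |   8 | bbcddbdabcdaadcabcca
   9 |  24 | bcca
  10 |  16 | bcdaadcabcca
  11 |   5 | bcdbbcddbdabcdaadcabcca
  12 |   9 | bcddbdabcdaadcabcca
  13 |  13 | bdabcdaadcabcca
  14 |  26 | ca
  15 |  22 | cabcca
  16 |   3 | cabcdbbcddbdabcdaadcabcca
  17 |  25 | cca
  18 |  17 | cdaadcabcca
  19 |   6 | cdbbcddbdabcdaadcabcca
  20 |  10 | cddbdabcdaadcabcca
  21 |  18 | daadcabcca
  22 |  14 | dabcdaadcabcca
  23 |   7 | dbbcddbdabcdaadcabcca
  24 |  12 | dbdabcdaadcabcca
  25 |  21 | dcabcca
  26 |   2 | dcabcdbbcddbdabcdaadcabcca
  27 |  11 | ddbdabcdaadcabcca

SA = [27, 19, 0, 23, 15, 4, 20, 1, 8, 24, 16, 5, 9, 13, 26, 22, 3, 25, 17, 6, 10, 18, 14, 7, 12, 21, 2, 11]
i: (SA[i-1],SA[i]) lcp shared
  1: (27,19) 1 'a'
  2: (19,0) 7 'aadcabc'
  3: (0,23) 1 'a'
  4: (23,15) 3 'abc'
  5: (15,4) 4 'abcd'
  6: (4,20) 1 'a'
  7: (20,1) 6 'adcabc'
  8: (1,8) 0 ''
  9: (8,24) 1 'b'
  10: (24,16) 2 'bc'
  11: (16,5) 3 'bcd'
  12: (5,9) 3 'bcd'
  13: (9,13) 1 'b'
  14: (13,26) 0 ''
  15: (26,22) 2 'ca'
  16: (22,3) 4 'cabc'
  17: (3,25) 1 'c'
  18: (25,17) 1 'c'
  19: (17,6) 2 'cd'
  20: (6,10) 2 'cd'
  21: (10,18) 0 ''
  22: (18,14) 2 'da'
  23: (14,7) 1 'd'
  24: (7,12) 2 'db'
  25: (12,21) 1 'd'
  26: (21,2) 5 'dcabc'
  27: (2,11) 1 'd'

[0, 1, 7, 1, 3, 4, 1, 6, 0, 1, 2, 3, 3, 1, 0, 2, 4, 1, 1, 2, 2, 0, 2, 1, 2, 1, 5, 1]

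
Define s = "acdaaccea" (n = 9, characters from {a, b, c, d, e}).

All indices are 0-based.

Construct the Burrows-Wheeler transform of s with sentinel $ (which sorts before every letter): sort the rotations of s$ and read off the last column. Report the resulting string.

aeda$aaccc

rank  rotation    last
    0  $acdaaccea  a
    1  a$acdaacce  e
    2  aaccea$acd  d
    3  accea$acda  a
    4  acdaaccea$  $
    5  ccea$acdaa  a
    6  cdaaccea$a  a
    7  cea$acdaac  c
    8  daaccea$ac  c
    9  ea$acdaacc  c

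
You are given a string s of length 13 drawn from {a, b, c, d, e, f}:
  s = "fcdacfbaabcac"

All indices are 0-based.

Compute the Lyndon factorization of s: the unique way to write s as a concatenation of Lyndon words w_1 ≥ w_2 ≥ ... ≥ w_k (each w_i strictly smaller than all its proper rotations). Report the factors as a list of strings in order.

emit factor 1: 'f' (i=0, period=1)
emit factor 2: 'cd' (i=1, period=2)
emit factor 3: 'acfb' (i=3, period=4)
emit factor 4: 'aabcac' (i=7, period=6)

["f", "cd", "acfb", "aabcac"]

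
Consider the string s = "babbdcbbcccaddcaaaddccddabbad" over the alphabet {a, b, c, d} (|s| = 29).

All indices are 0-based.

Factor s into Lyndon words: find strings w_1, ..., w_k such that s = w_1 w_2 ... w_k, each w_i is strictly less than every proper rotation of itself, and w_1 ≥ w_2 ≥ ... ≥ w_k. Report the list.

emit factor 1: 'b' (i=0, period=1)
emit factor 2: 'abbdcbbcccaddc' (i=1, period=14)
emit factor 3: 'aaaddccddabbad' (i=15, period=14)

["b", "abbdcbbcccaddc", "aaaddccddabbad"]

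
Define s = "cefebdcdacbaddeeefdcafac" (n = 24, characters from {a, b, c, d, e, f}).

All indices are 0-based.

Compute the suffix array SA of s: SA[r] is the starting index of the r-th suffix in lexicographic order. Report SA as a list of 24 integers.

[22, 8, 11, 20, 10, 4, 23, 19, 9, 6, 0, 7, 18, 5, 12, 13, 3, 14, 15, 16, 1, 21, 17, 2]

sorted suffixes:
  #0 SA[0]=22  'ac'
  #1 SA[1]=8  'acbaddeeefdcafac'
  #2 SA[2]=11  'addeeefdcafac'
  #3 SA[3]=20  'afac'
  #4 SA[4]=10  'baddeeefdcafac'
  #5 SA[5]=4  'bdcdacbaddeeefdcafac'
  #6 SA[6]=23  'c'
  #7 SA[7]=19  'cafac'
  #8 SA[8]=9  'cbaddeeefdcafac'
  #9 SA[9]=6  'cdacbaddeeefdcafac'
  #10 SA[10]=0  'cefebdcdacbaddeeefdcafac'
  #11 SA[11]=7  'dacbaddeeefdcafac'
  #12 SA[12]=18  'dcafac'
  #13 SA[13]=5  'dcdacbaddeeefdcafac'
  #14 SA[14]=12  'ddeeefdcafac'
  #15 SA[15]=13  'deeefdcafac'
  #16 SA[16]=3  'ebdcdacbaddeeefdcafac'
  #17 SA[17]=14  'eeefdcafac'
  #18 SA[18]=15  'eefdcafac'
  #19 SA[19]=16  'efdcafac'
  #20 SA[20]=1  'efebdcdacbaddeeefdcafac'
  #21 SA[21]=21  'fac'
  #22 SA[22]=17  'fdcafac'
  #23 SA[23]=2  'febdcdacbaddeeefdcafac'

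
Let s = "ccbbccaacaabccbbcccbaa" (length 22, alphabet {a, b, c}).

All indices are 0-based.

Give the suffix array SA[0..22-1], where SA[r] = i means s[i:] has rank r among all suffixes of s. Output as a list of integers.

rank→(start, suffix):
  0 → (21, 'a')
  1 → (20, 'aa')
  2 → (9, 'aabccbbcccbaa')
  3 → (6, 'aacaabccbbcccbaa')
  4 → (10, 'abccbbcccbaa')
  5 → (7, 'acaabccbbcccbaa')
  6 → (19, 'baa')
  7 → (2, 'bbccaacaabccbbcccbaa')
  8 → (14, 'bbcccbaa')
  9 → (3, 'bccaacaabccbbcccbaa')
  10 → (11, 'bccbbcccbaa')
  11 → (15, 'bcccbaa')
  12 → (8, 'caabccbbcccbaa')
  13 → (5, 'caacaabccbbcccbaa')
  14 → (18, 'cbaa')
  15 → (1, 'cbbccaacaabccbbcccbaa')
  16 → (13, 'cbbcccbaa')
  17 → (4, 'ccaacaabccbbcccbaa')
  18 → (17, 'ccbaa')
  19 → (0, 'ccbbccaacaabccbbcccbaa')
  20 → (12, 'ccbbcccbaa')
  21 → (16, 'cccbaa')

[21, 20, 9, 6, 10, 7, 19, 2, 14, 3, 11, 15, 8, 5, 18, 1, 13, 4, 17, 0, 12, 16]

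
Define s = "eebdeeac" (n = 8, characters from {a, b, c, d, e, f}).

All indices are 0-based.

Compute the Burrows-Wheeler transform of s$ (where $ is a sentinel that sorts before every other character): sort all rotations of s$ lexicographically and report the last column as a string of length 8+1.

rank  rotation   last
    0  $eebdeeac  c
    1  ac$eebdee  e
    2  bdeeac$ee  e
    3  c$eebdeea  a
    4  deeac$eeb  b
    5  eac$eebde  e
    6  ebdeeac$e  e
    7  eeac$eebd  d
    8  eebdeeac$  $

ceeabeed$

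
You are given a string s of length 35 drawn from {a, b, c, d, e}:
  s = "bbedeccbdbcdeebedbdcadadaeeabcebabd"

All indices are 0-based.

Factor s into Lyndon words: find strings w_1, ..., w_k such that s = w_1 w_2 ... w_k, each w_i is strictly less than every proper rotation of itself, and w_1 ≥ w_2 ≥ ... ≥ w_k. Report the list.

["bbedeccbdbcdeebedbdc", "adadaee", "abcebabd"]

emit factor 1: 'bbedeccbdbcdeebedbdc' (i=0, period=20)
emit factor 2: 'adadaee' (i=20, period=7)
emit factor 3: 'abcebabd' (i=27, period=8)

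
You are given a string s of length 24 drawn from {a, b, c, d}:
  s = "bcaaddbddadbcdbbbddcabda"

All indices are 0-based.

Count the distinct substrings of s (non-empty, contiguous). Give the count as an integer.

268

rank | idx | suffix
   0 |  23 | a
   1 |   2 | aaddbddadbcdbbbddcabda
   2 |  20 | abda
   3 |   9 | adbcdbbbddcabda
   4 |   3 | addbddadbcdbbbddcabda
   5 |  14 | bbbddcabda
   6 |  15 | bbddcabda
   7 |   0 | bcaaddbddadbcdbbbddcabda
   8 |  11 | bcdbbbddcabda
   9 |  21 | bda
  10 |   6 | bddadbcdbbbddcabda
  11 |  16 | bddcabda
  12 |   1 | caaddbddadbcdbbbddcabda
  13 |  19 | cabda
  14 |  12 | cdbbbddcabda
  15 |  22 | da
  16 |   8 | dadbcdbbbddcabda
  17 |  13 | dbbbddcabda
  18 |  10 | dbcdbbbddcabda
  19 |   5 | dbddadbcdbbbddcabda
  20 |  18 | dcabda
  21 |   7 | ddadbcdbbbddcabda
  22 |   4 | ddbddadbcdbbbddcabda
  23 |  17 | ddcabda

SA = [23, 2, 20, 9, 3, 14, 15, 0, 11, 21, 6, 16, 1, 19, 12, 22, 8, 13, 10, 5, 18, 7, 4, 17]
i: (SA[i-1],SA[i]) lcp shared
  1: (23,2) 1 'a'
  2: (2,20) 1 'a'
  3: (20,9) 1 'a'
  4: (9,3) 2 'ad'
  5: (3,14) 0 ''
  6: (14,15) 2 'bb'
  7: (15,0) 1 'b'
  8: (0,11) 2 'bc'
  9: (11,21) 1 'b'
  10: (21,6) 2 'bd'
  11: (6,16) 3 'bdd'
  12: (16,1) 0 ''
  13: (1,19) 2 'ca'
  14: (19,12) 1 'c'
  15: (12,22) 0 ''
  16: (22,8) 2 'da'
  17: (8,13) 1 'd'
  18: (13,10) 2 'db'
  19: (10,5) 2 'db'
  20: (5,18) 1 'd'
  21: (18,7) 1 'd'
  22: (7,4) 2 'dd'
  23: (4,17) 2 'dd'

n(n+1)/2 = 24·25/2 = 300
Σ LCP = 0 + 1 + 1 + 1 + 2 + 0 + 2 + 1 + 2 + 1 + 2 + 3 + 0 + 2 + 1 + 0 + 2 + 1 + 2 + 2 + 1 + 1 + 2 + 2 = 32
distinct = 300 − 32 = 268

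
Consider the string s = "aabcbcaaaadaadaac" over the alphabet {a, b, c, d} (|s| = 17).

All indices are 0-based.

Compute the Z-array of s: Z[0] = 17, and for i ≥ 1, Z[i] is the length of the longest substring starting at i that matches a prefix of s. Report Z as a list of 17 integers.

[17, 1, 0, 0, 0, 0, 2, 2, 2, 1, 0, 2, 1, 0, 2, 1, 0]

Z[0]=17
i=1: i≥r, start 0; Z[1]=1 scan→box=[1,2)
i=2: i≥r, start 0; Z[2]=0
i=3: i≥r, start 0; Z[3]=0
i=4: i≥r, start 0; Z[4]=0
i=5: i≥r, start 0; Z[5]=0
i=6: i≥r, start 0; Z[6]=2 scan→box=[6,8)
i=7: min(r-i=1, Z[1]=1)=1; Z[7]=2 scan→box=[7,9)
i=8: min(r-i=1, Z[1]=1)=1; Z[8]=2 scan→box=[8,10)
i=9: min(r-i=1, Z[1]=1)=1; Z[9]=1
i=10: i≥r, start 0; Z[10]=0
i=11: i≥r, start 0; Z[11]=2 scan→box=[11,13)
i=12: min(r-i=1, Z[1]=1)=1; Z[12]=1
i=13: i≥r, start 0; Z[13]=0
i=14: i≥r, start 0; Z[14]=2 scan→box=[14,16)
i=15: min(r-i=1, Z[1]=1)=1; Z[15]=1
i=16: i≥r, start 0; Z[16]=0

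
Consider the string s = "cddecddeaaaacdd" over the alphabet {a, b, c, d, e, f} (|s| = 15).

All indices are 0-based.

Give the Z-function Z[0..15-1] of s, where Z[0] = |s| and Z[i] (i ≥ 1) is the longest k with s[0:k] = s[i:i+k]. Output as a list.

[15, 0, 0, 0, 4, 0, 0, 0, 0, 0, 0, 0, 3, 0, 0]

Z[0]=15
i=1: fresh scan; Z[1]=0
i=2: fresh scan; Z[2]=0
i=3: fresh scan; Z[3]=0
i=4: fresh scan; Z[4]=4 scan→box=[4,8)
i=5: min(r-i=3, Z[1]=0)=0; Z[5]=0
i=6: min(r-i=2, Z[2]=0)=0; Z[6]=0
i=7: min(r-i=1, Z[3]=0)=0; Z[7]=0
i=8: fresh scan; Z[8]=0
i=9: fresh scan; Z[9]=0
i=10: fresh scan; Z[10]=0
i=11: fresh scan; Z[11]=0
i=12: fresh scan; Z[12]=3 scan→box=[12,15)
i=13: min(r-i=2, Z[1]=0)=0; Z[13]=0
i=14: min(r-i=1, Z[2]=0)=0; Z[14]=0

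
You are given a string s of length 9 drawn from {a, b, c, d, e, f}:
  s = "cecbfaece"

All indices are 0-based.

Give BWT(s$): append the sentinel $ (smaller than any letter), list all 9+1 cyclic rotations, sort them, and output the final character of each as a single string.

efcee$ccab

rank  rotation    last
    0  $cecbfaece  e
    1  aece$cecbf  f
    2  bfaece$cec  c
    3  cbfaece$ce  e
    4  ce$cecbfae  e
    5  cecbfaece$  $
    6  e$cecbfaec  c
    7  ecbfaece$c  c
    8  ece$cecbfa  a
    9  faece$cecb  b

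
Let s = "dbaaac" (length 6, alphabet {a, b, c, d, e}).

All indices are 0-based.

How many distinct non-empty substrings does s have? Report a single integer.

rank→(start, suffix):
  0 → (2, 'aaac')
  1 → (3, 'aac')
  2 → (4, 'ac')
  3 → (1, 'baaac')
  4 → (5, 'c')
  5 → (0, 'dbaaac')

SA = [2, 3, 4, 1, 5, 0]
[i] adj suffixes → lcp
  [1] 2/3 → 2 ('aa')
  [2] 3/4 → 1 ('a')
  [3] 4/1 → 0 ('')
  [4] 1/5 → 0 ('')
  [5] 5/0 → 0 ('')

n(n+1)/2 = 6·7/2 = 21
Σ LCP = 0 + 2 + 1 + 0 + 0 + 0 = 3
distinct = 21 − 3 = 18

18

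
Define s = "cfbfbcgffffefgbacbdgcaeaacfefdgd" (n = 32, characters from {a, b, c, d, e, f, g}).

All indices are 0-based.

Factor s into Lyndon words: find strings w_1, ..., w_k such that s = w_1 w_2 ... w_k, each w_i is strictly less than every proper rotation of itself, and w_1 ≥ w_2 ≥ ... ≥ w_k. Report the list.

["cf", "bf", "bcgffffefg", "b", "acbdgcae", "aacfefdgd"]

emit factor 1: 'cf' (i=0, period=2)
emit factor 2: 'bf' (i=2, period=2)
emit factor 3: 'bcgffffefg' (i=4, period=10)
emit factor 4: 'b' (i=14, period=1)
emit factor 5: 'acbdgcae' (i=15, period=8)
emit factor 6: 'aacfefdgd' (i=23, period=9)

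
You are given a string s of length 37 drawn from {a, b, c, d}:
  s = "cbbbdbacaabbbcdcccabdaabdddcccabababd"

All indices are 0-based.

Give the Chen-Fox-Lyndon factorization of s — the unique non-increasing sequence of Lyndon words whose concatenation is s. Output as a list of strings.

["c", "bbbd", "b", "ac", "aabbbcdcccabdaabdddcccabababd"]

emit factor 1: 'c' (i=0, period=1)
emit factor 2: 'bbbd' (i=1, period=4)
emit factor 3: 'b' (i=5, period=1)
emit factor 4: 'ac' (i=6, period=2)
emit factor 5: 'aabbbcdcccabdaabdddcccabababd' (i=8, period=29)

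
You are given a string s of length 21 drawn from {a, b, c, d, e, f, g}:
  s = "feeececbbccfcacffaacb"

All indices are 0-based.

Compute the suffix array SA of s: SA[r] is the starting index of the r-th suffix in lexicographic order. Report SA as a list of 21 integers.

[17, 18, 13, 20, 7, 8, 12, 19, 6, 9, 4, 10, 14, 5, 3, 2, 1, 16, 11, 0, 15]

rank→(start, suffix):
  0 → (17, 'aacb')
  1 → (18, 'acb')
  2 → (13, 'acffaacb')
  3 → (20, 'b')
  4 → (7, 'bbccfcacffaacb')
  5 → (8, 'bccfcacffaacb')
  6 → (12, 'cacffaacb')
  7 → (19, 'cb')
  8 → (6, 'cbbccfcacffaacb')
  9 → (9, 'ccfcacffaacb')
  10 → (4, 'cecbbccfcacffaacb')
  11 → (10, 'cfcacffaacb')
  12 → (14, 'cffaacb')
  13 → (5, 'ecbbccfcacffaacb')
  14 → (3, 'ececbbccfcacffaacb')
  15 → (2, 'eececbbccfcacffaacb')
  16 → (1, 'eeececbbccfcacffaacb')
  17 → (16, 'faacb')
  18 → (11, 'fcacffaacb')
  19 → (0, 'feeececbbccfcacffaacb')
  20 → (15, 'ffaacb')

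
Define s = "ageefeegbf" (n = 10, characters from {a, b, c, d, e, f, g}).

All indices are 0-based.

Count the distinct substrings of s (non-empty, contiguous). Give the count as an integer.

sorted suffixes:
  #0 SA[0]=0  'ageefeegbf'
  #1 SA[1]=8  'bf'
  #2 SA[2]=2  'eefeegbf'
  #3 SA[3]=5  'eegbf'
  #4 SA[4]=3  'efeegbf'
  #5 SA[5]=6  'egbf'
  #6 SA[6]=9  'f'
  #7 SA[7]=4  'feegbf'
  #8 SA[8]=7  'gbf'
  #9 SA[9]=1  'geefeegbf'

SA = [0, 8, 2, 5, 3, 6, 9, 4, 7, 1]
rank  pair      lcp
   1  s[0:],s[8:]  0  ''
   2  s[8:],s[2:]  0  ''
   3  s[2:],s[5:]  2  'ee'
   4  s[5:],s[3:]  1  'e'
   5  s[3:],s[6:]  1  'e'
   6  s[6:],s[9:]  0  ''
   7  s[9:],s[4:]  1  'f'
   8  s[4:],s[7:]  0  ''
   9  s[7:],s[1:]  1  'g'

n(n+1)/2 = 10·11/2 = 55
Σ LCP = 0 + 0 + 0 + 2 + 1 + 1 + 0 + 1 + 0 + 1 = 6
distinct = 55 − 6 = 49

49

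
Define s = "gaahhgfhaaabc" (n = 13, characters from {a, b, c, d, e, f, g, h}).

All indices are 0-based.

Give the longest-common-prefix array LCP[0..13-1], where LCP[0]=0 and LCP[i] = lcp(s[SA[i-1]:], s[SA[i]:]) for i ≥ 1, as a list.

rank→(start, suffix):
  0 → (8, 'aaabc')
  1 → (9, 'aabc')
  2 → (1, 'aahhgfhaaabc')
  3 → (10, 'abc')
  4 → (2, 'ahhgfhaaabc')
  5 → (11, 'bc')
  6 → (12, 'c')
  7 → (6, 'fhaaabc')
  8 → (0, 'gaahhgfhaaabc')
  9 → (5, 'gfhaaabc')
  10 → (7, 'haaabc')
  11 → (4, 'hgfhaaabc')
  12 → (3, 'hhgfhaaabc')

SA = [8, 9, 1, 10, 2, 11, 12, 6, 0, 5, 7, 4, 3]
i: (SA[i-1],SA[i]) lcp shared
  1: (8,9) 2 'aa'
  2: (9,1) 2 'aa'
  3: (1,10) 1 'a'
  4: (10,2) 1 'a'
  5: (2,11) 0 ''
  6: (11,12) 0 ''
  7: (12,6) 0 ''
  8: (6,0) 0 ''
  9: (0,5) 1 'g'
  10: (5,7) 0 ''
  11: (7,4) 1 'h'
  12: (4,3) 1 'h'

[0, 2, 2, 1, 1, 0, 0, 0, 0, 1, 0, 1, 1]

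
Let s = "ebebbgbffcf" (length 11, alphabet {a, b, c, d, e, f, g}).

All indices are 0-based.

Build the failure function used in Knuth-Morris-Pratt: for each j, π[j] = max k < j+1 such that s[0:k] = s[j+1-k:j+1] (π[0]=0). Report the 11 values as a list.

[0, 0, 1, 2, 0, 0, 0, 0, 0, 0, 0]

π[0] = 0
j=1 s[j]='b': π[1]=0 (border '')
j=2 s[j]='e': π[2]=1 (border 'e')
j=3 s[j]='b': π[3]=2 (border 'eb')
j=4 s[j]='b': k: 2→0; π[4]=0 (border '')
j=5 s[j]='g': π[5]=0 (border '')
j=6 s[j]='b': π[6]=0 (border '')
j=7 s[j]='f': π[7]=0 (border '')
j=8 s[j]='f': π[8]=0 (border '')
j=9 s[j]='c': π[9]=0 (border '')
j=10 s[j]='f': π[10]=0 (border '')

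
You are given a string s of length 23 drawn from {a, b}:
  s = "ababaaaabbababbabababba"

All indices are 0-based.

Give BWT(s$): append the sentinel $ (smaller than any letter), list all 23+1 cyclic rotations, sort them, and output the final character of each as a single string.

rank  rotation                  last
    0  $ababaaaabbababbabababba  a
    1  a$ababaaaabbababbabababb  b
    2  aaaabbababbabababba$abab  b
    3  aaabbababbabababba$ababa  a
    4  aabbababbabababba$ababaa  a
    5  abaaaabbababbabababba$ab  b
    6  ababaaaabbababbabababba$  $
    7  abababba$ababaaaabbababb  b
    8  ababba$ababaaaabbababbab  b
    9  ababbabababba$ababaaaabb  b
   10  abba$ababaaaabbababbabab  b
   11  abbabababba$ababaaaabbab  b
   12  abbababbabababba$ababaaa  a
   13  ba$ababaaaabbababbababab  b
   14  baaaabbababbabababba$aba  a
   15  babaaaabbababbabababba$a  a
   16  babababba$ababaaaabbabab  b
   17  bababba$ababaaaabbababba  a
   18  bababbabababba$ababaaaab  b
   19  babba$ababaaaabbababbaba  a
   20  babbabababba$ababaaaabba  a
   21  bba$ababaaaabbababbababa  a
   22  bbabababba$ababaaaabbaba  a
   23  bbababbabababba$ababaaaa  a

abbaab$bbbbbabaababaaaaa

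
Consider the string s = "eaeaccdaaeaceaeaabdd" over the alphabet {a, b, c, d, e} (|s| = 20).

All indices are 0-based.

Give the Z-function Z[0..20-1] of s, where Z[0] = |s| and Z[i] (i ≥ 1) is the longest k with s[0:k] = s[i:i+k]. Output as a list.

Z[0]=20
i=1: outside box; Z[1]=0
i=2: outside box; Z[2]=2 scan→box=[2,4)
i=3: min(r-i=1, Z[1]=0)=0; Z[3]=0
i=4: outside box; Z[4]=0
i=5: outside box; Z[5]=0
i=6: outside box; Z[6]=0
i=7: outside box; Z[7]=0
i=8: outside box; Z[8]=0
i=9: outside box; Z[9]=2 scan→box=[9,11)
i=10: min(r-i=1, Z[1]=0)=0; Z[10]=0
i=11: outside box; Z[11]=0
i=12: outside box; Z[12]=4 scan→box=[12,16)
i=13: min(r-i=3, Z[1]=0)=0; Z[13]=0
i=14: min(r-i=2, Z[2]=2)=2; Z[14]=2
i=15: min(r-i=1, Z[3]=0)=0; Z[15]=0
i=16: outside box; Z[16]=0
i=17: outside box; Z[17]=0
i=18: outside box; Z[18]=0
i=19: outside box; Z[19]=0

[20, 0, 2, 0, 0, 0, 0, 0, 0, 2, 0, 0, 4, 0, 2, 0, 0, 0, 0, 0]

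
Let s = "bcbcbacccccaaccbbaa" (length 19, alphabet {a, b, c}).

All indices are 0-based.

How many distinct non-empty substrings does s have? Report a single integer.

159

sorted suffixes:
  #0 SA[0]=18  'a'
  #1 SA[1]=17  'aa'
  #2 SA[2]=11  'aaccbbaa'
  #3 SA[3]=12  'accbbaa'
  #4 SA[4]=5  'acccccaaccbbaa'
  #5 SA[5]=16  'baa'
  #6 SA[6]=4  'bacccccaaccbbaa'
  #7 SA[7]=15  'bbaa'
  #8 SA[8]=2  'bcbacccccaaccbbaa'
  #9 SA[9]=0  'bcbcbacccccaaccbbaa'
  #10 SA[10]=10  'caaccbbaa'
  #11 SA[11]=3  'cbacccccaaccbbaa'
  #12 SA[12]=14  'cbbaa'
  #13 SA[13]=1  'cbcbacccccaaccbbaa'
  #14 SA[14]=9  'ccaaccbbaa'
  #15 SA[15]=13  'ccbbaa'
  #16 SA[16]=8  'cccaaccbbaa'
  #17 SA[17]=7  'ccccaaccbbaa'
  #18 SA[18]=6  'cccccaaccbbaa'

SA = [18, 17, 11, 12, 5, 16, 4, 15, 2, 0, 10, 3, 14, 1, 9, 13, 8, 7, 6]
[i] adj suffixes → lcp
  [1] 18/17 → 1 ('a')
  [2] 17/11 → 2 ('aa')
  [3] 11/12 → 1 ('a')
  [4] 12/5 → 3 ('acc')
  [5] 5/16 → 0 ('')
  [6] 16/4 → 2 ('ba')
  [7] 4/15 → 1 ('b')
  [8] 15/2 → 1 ('b')
  [9] 2/0 → 3 ('bcb')
  [10] 0/10 → 0 ('')
  [11] 10/3 → 1 ('c')
  [12] 3/14 → 2 ('cb')
  [13] 14/1 → 2 ('cb')
  [14] 1/9 → 1 ('c')
  [15] 9/13 → 2 ('cc')
  [16] 13/8 → 2 ('cc')
  [17] 8/7 → 3 ('ccc')
  [18] 7/6 → 4 ('cccc')

n(n+1)/2 = 19·20/2 = 190
Σ LCP = 0 + 1 + 2 + 1 + 3 + 0 + 2 + 1 + 1 + 3 + 0 + 1 + 2 + 2 + 1 + 2 + 2 + 3 + 4 = 31
distinct = 190 − 31 = 159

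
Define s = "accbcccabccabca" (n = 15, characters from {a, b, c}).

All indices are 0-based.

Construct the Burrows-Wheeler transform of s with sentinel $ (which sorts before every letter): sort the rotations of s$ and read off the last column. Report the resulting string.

rank  rotation          last
    0  $accbcccabccabca  a
    1  a$accbcccabccabc  c
    2  abca$accbcccabcc  c
    3  abccabca$accbccc  c
    4  accbcccabccabca$  $
    5  bca$accbcccabcca  a
    6  bccabca$accbccca  a
    7  bcccabccabca$acc  c
    8  ca$accbcccabccab  b
    9  cabca$accbcccabc  c
   10  cabccabca$accbcc  c
   11  cbcccabccabca$ac  c
   12  ccabca$accbcccab  b
   13  ccabccabca$accbc  c
   14  ccbcccabccabca$a  a
   15  cccabccabca$accb  b

accc$aacbcccbcab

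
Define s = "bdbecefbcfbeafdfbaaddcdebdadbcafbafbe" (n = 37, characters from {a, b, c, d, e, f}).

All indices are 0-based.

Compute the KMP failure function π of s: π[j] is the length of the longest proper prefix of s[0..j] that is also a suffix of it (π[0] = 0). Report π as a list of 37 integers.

[0, 0, 1, 0, 0, 0, 0, 1, 0, 0, 1, 0, 0, 0, 0, 0, 1, 0, 0, 0, 0, 0, 0, 0, 1, 2, 0, 0, 1, 0, 0, 0, 1, 0, 0, 1, 0]

π[0] = 0
j=1 s[j]='d': π[1]=0 (border '')
j=2 s[j]='b': π[2]=1 (border 'b')
j=3 s[j]='e': k: 1→0; π[3]=0 (border '')
j=4 s[j]='c': π[4]=0 (border '')
j=5 s[j]='e': π[5]=0 (border '')
j=6 s[j]='f': π[6]=0 (border '')
j=7 s[j]='b': π[7]=1 (border 'b')
j=8 s[j]='c': k: 1→0; π[8]=0 (border '')
j=9 s[j]='f': π[9]=0 (border '')
j=10 s[j]='b': π[10]=1 (border 'b')
j=11 s[j]='e': k: 1→0; π[11]=0 (border '')
j=12 s[j]='a': π[12]=0 (border '')
j=13 s[j]='f': π[13]=0 (border '')
j=14 s[j]='d': π[14]=0 (border '')
j=15 s[j]='f': π[15]=0 (border '')
j=16 s[j]='b': π[16]=1 (border 'b')
j=17 s[j]='a': k: 1→0; π[17]=0 (border '')
j=18 s[j]='a': π[18]=0 (border '')
j=19 s[j]='d': π[19]=0 (border '')
j=20 s[j]='d': π[20]=0 (border '')
j=21 s[j]='c': π[21]=0 (border '')
j=22 s[j]='d': π[22]=0 (border '')
j=23 s[j]='e': π[23]=0 (border '')
j=24 s[j]='b': π[24]=1 (border 'b')
j=25 s[j]='d': π[25]=2 (border 'bd')
j=26 s[j]='a': k: 2→0; π[26]=0 (border '')
j=27 s[j]='d': π[27]=0 (border '')
j=28 s[j]='b': π[28]=1 (border 'b')
j=29 s[j]='c': k: 1→0; π[29]=0 (border '')
j=30 s[j]='a': π[30]=0 (border '')
j=31 s[j]='f': π[31]=0 (border '')
j=32 s[j]='b': π[32]=1 (border 'b')
j=33 s[j]='a': k: 1→0; π[33]=0 (border '')
j=34 s[j]='f': π[34]=0 (border '')
j=35 s[j]='b': π[35]=1 (border 'b')
j=36 s[j]='e': k: 1→0; π[36]=0 (border '')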